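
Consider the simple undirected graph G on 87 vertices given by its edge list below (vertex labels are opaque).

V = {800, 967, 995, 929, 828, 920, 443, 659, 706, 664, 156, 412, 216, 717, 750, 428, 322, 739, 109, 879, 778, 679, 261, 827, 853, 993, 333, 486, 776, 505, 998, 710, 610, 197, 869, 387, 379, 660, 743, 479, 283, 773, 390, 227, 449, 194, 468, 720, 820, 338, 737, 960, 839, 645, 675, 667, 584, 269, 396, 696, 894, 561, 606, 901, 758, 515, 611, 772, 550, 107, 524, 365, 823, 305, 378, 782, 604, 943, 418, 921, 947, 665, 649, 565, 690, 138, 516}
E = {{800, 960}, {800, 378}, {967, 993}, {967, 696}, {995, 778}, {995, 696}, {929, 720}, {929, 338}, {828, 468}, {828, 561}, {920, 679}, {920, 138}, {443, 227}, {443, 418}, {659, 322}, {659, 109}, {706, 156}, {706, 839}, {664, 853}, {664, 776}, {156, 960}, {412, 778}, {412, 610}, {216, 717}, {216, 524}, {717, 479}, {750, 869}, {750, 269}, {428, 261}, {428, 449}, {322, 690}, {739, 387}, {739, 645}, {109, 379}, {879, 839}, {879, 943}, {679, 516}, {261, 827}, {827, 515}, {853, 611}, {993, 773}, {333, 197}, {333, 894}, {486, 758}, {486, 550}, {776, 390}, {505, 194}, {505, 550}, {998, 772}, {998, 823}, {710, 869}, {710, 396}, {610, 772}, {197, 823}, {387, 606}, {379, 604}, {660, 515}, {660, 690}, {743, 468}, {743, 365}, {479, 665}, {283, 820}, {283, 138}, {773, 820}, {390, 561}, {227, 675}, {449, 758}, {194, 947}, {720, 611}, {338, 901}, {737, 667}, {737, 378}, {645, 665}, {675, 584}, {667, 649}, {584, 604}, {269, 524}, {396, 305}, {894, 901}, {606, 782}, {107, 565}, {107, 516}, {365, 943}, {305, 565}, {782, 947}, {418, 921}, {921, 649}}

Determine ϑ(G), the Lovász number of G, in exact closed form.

Vertex 750 has 2 neighbors: 869, 269.
deg(486) = 2; N(486) = {758, 550}.
deg(929) = 2; N(929) = {720, 338}.
Vertex 378 has 2 neighbors: 800, 737.
Every vertex has degree 2 (N=87); this is C_{87}, the 87-cycle.
spec(A) ≈ [2.0, 1.9948, 1.9792, 1.9532, 1.9171, 1.871, 1.8152, 1.7498, 1.6754, 1.5922, 1.5007, 1.4014, 1.2948, 1.1814, 1.0619, 0.9368, 0.8069, 0.6727, 0.5351, 0.3946, 0.2521, 0.1083, -0.0361, -0.1803, -0.3236, -0.4651, -0.6043, -0.7403, -0.8724, -1.0, -1.1224, -1.2389, -1.349, -1.452, -1.5475, -1.6348, -1.7137, -1.7836, -1.8443, -1.8953, -1.9364, -1.9675, -1.9883, -1.9987] (distinct, 4 d.p.).
λ_max=2, λ_min=-2*cos(pi/87); ϑ = −87·λ_min/(λ_max−λ_min) = 87*cos(pi/87)/(cos(pi/87) + 1).
= 43.48582… (decimal).
Check 43 ≤ 87*cos(pi/87)/(cos(pi/87) + 1) ≤ 44: both strict.

87*cos(pi/87)/(cos(pi/87) + 1)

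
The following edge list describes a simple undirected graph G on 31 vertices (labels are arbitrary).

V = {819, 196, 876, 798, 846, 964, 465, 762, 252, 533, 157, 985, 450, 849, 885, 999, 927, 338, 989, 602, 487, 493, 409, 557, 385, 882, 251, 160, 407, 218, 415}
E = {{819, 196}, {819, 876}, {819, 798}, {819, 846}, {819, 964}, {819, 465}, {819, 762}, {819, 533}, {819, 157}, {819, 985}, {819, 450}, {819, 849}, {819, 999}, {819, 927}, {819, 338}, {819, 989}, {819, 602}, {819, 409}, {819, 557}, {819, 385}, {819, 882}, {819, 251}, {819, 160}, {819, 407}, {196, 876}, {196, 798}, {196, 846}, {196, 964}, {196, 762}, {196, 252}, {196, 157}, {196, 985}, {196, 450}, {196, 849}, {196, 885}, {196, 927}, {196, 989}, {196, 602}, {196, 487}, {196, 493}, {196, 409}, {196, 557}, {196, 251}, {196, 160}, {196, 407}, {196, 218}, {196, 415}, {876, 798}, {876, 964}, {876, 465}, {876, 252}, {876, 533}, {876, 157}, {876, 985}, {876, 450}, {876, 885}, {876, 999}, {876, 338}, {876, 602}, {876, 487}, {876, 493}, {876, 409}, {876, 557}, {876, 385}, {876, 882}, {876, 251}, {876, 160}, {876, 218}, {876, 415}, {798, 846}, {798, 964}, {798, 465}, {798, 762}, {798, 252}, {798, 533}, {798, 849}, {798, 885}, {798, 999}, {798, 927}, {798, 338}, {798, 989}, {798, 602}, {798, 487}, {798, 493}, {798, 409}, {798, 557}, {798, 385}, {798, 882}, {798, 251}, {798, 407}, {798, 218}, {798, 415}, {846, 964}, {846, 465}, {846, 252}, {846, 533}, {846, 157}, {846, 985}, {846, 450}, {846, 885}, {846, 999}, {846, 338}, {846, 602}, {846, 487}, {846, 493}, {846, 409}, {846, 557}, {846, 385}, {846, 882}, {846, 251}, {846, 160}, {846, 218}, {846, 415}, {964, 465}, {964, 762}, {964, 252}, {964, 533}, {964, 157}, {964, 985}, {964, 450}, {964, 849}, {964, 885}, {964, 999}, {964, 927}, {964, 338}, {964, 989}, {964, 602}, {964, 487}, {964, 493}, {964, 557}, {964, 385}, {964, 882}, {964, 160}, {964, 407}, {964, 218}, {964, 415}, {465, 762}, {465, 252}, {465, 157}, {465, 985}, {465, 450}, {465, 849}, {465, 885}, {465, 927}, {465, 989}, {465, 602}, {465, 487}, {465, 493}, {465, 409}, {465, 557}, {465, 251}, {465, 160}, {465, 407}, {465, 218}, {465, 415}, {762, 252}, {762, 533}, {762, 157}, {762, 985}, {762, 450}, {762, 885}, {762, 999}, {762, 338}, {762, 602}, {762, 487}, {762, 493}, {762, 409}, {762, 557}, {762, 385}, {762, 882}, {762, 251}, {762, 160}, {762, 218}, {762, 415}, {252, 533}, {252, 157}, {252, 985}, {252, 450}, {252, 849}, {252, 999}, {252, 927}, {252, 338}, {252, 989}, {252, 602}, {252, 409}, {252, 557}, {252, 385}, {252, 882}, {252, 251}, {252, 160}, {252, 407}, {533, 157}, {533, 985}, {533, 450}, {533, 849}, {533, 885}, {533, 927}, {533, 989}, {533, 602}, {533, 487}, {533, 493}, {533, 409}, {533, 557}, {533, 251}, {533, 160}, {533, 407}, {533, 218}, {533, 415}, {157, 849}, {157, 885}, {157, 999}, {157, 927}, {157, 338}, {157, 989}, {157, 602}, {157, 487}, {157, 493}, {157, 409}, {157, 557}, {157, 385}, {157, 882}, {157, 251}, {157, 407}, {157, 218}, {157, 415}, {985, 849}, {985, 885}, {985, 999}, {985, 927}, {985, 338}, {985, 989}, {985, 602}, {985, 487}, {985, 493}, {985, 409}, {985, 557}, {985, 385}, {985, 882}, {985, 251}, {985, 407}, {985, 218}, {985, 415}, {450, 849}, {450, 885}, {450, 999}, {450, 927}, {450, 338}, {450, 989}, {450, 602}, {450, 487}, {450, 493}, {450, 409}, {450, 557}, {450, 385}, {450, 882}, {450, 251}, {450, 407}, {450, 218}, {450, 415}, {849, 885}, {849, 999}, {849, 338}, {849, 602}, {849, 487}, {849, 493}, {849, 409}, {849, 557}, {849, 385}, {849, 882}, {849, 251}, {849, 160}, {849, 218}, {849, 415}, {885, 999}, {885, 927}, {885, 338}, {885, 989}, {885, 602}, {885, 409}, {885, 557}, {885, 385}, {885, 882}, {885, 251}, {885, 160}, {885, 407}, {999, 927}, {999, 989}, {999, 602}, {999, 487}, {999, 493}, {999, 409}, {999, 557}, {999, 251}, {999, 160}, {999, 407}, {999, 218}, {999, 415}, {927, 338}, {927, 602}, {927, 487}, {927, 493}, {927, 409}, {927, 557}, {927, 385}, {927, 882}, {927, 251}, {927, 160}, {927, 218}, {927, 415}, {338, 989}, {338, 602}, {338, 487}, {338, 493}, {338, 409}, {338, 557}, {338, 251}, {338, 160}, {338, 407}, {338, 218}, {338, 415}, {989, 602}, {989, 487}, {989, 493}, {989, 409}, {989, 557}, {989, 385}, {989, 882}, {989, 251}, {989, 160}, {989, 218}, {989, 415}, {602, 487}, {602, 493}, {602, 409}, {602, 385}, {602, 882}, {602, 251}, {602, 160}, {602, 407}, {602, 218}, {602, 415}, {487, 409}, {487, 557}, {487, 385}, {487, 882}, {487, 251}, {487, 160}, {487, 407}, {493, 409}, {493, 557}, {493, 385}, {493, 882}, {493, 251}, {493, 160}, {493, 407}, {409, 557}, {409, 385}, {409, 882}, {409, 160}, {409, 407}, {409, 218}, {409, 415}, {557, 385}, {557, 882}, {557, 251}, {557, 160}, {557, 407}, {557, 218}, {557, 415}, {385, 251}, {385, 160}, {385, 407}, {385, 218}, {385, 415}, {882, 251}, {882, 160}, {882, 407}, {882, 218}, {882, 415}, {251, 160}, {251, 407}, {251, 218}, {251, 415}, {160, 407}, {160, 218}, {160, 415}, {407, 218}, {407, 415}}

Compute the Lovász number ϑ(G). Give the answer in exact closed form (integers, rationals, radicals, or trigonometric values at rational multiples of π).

7

Vertex 409 has 28 neighbors: 819, 196, 876, 798, 846, 465, 762, 252, 533, 157, 985, 450, 849, 885, 999, 927, 338, 989, 602, 487, 493, 557, 385, 882, 160, 407, 218, 415.
Vertex 557 has 29 neighbors: 819, 196, 876, 798, 846, 964, 465, 762, 252, 533, 157, 985, 450, 849, 885, 999, 927, 338, 989, 487, 493, 409, 385, 882, 251, 160, 407, 218, 415.
Vertex 493 has 24 neighbors: 196, 876, 798, 846, 964, 465, 762, 533, 157, 985, 450, 849, 999, 927, 338, 989, 602, 409, 557, 385, 882, 251, 160, 407.
Vertex 989 has 24 neighbors: 819, 196, 798, 964, 465, 252, 533, 157, 985, 450, 885, 999, 338, 602, 487, 493, 409, 557, 385, 882, 251, 160, 218, 415.
6 parts of sizes [7, 7, 7, 5, 3, 2]; α(G) = 7 = ϑ (perfect).
= 7.000000000… (decimal).
Check 7 ≤ 7 ≤ 7: collapsed.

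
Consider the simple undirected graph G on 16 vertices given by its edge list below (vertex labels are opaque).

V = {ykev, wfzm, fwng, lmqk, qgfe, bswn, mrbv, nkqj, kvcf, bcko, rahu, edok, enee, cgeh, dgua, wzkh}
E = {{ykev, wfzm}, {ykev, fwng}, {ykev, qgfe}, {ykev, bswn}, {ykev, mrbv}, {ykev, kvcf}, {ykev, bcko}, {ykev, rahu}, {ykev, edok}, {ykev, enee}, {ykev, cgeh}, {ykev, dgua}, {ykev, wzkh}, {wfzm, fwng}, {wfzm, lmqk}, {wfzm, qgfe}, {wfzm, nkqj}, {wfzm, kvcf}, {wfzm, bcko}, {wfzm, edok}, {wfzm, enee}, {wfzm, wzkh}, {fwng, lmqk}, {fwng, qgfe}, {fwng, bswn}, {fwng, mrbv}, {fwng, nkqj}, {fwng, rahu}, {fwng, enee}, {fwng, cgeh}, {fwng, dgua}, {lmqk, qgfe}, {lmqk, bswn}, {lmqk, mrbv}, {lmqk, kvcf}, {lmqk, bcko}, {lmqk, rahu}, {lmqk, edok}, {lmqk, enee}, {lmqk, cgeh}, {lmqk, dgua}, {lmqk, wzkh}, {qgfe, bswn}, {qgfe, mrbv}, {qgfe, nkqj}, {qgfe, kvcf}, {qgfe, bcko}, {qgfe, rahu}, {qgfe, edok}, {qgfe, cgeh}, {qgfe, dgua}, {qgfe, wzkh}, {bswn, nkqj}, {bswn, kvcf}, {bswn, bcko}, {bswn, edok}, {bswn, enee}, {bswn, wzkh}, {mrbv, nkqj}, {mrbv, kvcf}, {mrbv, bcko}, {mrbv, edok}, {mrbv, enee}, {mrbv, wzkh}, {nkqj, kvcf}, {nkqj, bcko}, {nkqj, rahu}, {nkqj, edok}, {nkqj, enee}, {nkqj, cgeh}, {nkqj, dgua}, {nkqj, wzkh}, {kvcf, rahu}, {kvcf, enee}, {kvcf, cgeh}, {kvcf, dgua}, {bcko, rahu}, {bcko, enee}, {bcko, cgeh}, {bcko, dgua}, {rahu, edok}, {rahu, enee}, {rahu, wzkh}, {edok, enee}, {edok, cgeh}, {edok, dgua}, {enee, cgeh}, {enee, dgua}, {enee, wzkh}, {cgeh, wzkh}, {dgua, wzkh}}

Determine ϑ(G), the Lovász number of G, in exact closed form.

Vertex bcko has 11 neighbors: ykev, wfzm, lmqk, qgfe, bswn, mrbv, nkqj, rahu, enee, cgeh, dgua.
deg(rahu) = 10; N(rahu) = {ykev, fwng, lmqk, qgfe, nkqj, kvcf, bcko, edok, enee, wzkh}.
N(edok) = {ykev, wfzm, lmqk, qgfe, bswn, mrbv, nkqj, rahu, enee, cgeh, dgua}, |N(edok)| = 11.
deg(mrbv) = 10; N(mrbv) = {ykev, fwng, lmqk, qgfe, nkqj, kvcf, bcko, edok, enee, wzkh}.
4 parts of sizes [6, 5, 3, 2]; α(G) = 6 = ϑ (perfect).
≈ 6.0000000 (to 7 d.p.).
Lovász sandwich 6 ≤ 6 ≤ 6: collapsed.

6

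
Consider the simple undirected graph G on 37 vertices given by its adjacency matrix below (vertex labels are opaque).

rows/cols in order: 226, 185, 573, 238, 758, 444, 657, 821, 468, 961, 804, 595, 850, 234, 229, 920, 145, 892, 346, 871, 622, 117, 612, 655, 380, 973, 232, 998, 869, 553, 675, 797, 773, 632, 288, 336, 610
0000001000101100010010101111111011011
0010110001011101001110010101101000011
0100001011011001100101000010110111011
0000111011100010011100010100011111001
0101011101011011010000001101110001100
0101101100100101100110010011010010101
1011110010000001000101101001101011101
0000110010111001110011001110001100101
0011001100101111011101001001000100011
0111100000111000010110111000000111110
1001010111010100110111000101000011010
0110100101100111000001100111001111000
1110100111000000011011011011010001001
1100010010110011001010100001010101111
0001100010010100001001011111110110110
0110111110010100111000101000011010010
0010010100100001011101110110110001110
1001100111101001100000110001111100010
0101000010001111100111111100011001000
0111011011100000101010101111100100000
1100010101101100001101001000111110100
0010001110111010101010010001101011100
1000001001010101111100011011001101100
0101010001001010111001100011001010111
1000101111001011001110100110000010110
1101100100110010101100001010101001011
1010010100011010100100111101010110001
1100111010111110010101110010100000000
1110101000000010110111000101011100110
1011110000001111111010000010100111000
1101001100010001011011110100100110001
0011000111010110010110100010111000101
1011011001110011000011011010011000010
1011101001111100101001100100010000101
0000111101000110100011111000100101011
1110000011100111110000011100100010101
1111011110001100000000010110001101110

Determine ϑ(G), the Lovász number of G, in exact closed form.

sqrt(37)

deg(573) = 18; N(573) = {185, 657, 468, 961, 595, 850, 920, 145, 871, 117, 232, 869, 553, 797, 773, 632, 336, 610}.
N(229) = {238, 758, 468, 595, 234, 346, 117, 655, 380, 973, 232, 998, 869, 553, 797, 773, 288, 336}, |N(229)| = 18.
Vertex 973 has 18 neighbors: 226, 185, 238, 758, 821, 804, 595, 229, 145, 346, 871, 380, 232, 869, 675, 632, 336, 610.
N(346) = {185, 238, 468, 850, 234, 229, 920, 145, 871, 622, 117, 612, 655, 380, 973, 553, 675, 632}, |N(346)| = 18.
Every vertex has degree 18 (N=37); SR(37,18,8,9) — a Paley graph.
A has 3 distinct eigenvalues ≈ [18.0, 2.541, -3.541].
λ_max=18, λ_min=-sqrt(37)/2 - 1/2; ϑ = −37·λ_min/(λ_max−λ_min) = sqrt(37).
Numerically 6.0828.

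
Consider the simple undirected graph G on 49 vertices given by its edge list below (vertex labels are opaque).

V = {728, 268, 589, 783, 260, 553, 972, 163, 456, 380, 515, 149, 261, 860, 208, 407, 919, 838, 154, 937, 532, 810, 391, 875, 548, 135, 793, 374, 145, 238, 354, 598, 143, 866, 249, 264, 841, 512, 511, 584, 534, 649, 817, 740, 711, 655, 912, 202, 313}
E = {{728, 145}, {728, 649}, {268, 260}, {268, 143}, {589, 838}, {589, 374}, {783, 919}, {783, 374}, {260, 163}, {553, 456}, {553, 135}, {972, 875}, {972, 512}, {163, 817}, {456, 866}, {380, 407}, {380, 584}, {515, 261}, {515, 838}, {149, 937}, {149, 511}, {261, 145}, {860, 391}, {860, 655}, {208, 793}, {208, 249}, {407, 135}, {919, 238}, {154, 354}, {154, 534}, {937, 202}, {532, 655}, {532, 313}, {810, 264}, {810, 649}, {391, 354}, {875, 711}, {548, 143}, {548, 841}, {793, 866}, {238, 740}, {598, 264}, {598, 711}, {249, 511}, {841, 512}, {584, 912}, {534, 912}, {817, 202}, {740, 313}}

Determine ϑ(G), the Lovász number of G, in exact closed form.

Vertex 456 has 2 neighbors: 553, 866.
deg(793) = 2; N(793) = {208, 866}.
N(149) = {937, 511}, |N(149)| = 2.
N(313) = {532, 740}, |N(313)| = 2.
Every vertex has degree 2 (N=49); the odd cycle C_{49}.
The 25 distinct eigenvalues: [2.0, 1.98358, 1.93459, 1.85383, 1.74264, 1.60283, 1.4367, 1.24698, 1.03679, 0.80957, 0.56906, 0.3192, 0.0641, -0.19205, -0.44504, -0.69073, -0.92508, -1.14423, -1.3446, -1.52289, -1.67618, -1.80194, -1.89811, -1.96312, -1.99589].
Lovász: ϑ = −49(-2*cos(pi/49))/(2+-(-1)*2*cos(pi/49)) = 49*cos(pi/49)/(cos(pi/49) + 1).
= 24.4748… (decimal).
Sandwich: α(G)=24 ≤ ϑ(G)=49*cos(pi/49)/(cos(pi/49) + 1) ≤ χ(Ḡ)=25 (both strict).

49*cos(pi/49)/(cos(pi/49) + 1)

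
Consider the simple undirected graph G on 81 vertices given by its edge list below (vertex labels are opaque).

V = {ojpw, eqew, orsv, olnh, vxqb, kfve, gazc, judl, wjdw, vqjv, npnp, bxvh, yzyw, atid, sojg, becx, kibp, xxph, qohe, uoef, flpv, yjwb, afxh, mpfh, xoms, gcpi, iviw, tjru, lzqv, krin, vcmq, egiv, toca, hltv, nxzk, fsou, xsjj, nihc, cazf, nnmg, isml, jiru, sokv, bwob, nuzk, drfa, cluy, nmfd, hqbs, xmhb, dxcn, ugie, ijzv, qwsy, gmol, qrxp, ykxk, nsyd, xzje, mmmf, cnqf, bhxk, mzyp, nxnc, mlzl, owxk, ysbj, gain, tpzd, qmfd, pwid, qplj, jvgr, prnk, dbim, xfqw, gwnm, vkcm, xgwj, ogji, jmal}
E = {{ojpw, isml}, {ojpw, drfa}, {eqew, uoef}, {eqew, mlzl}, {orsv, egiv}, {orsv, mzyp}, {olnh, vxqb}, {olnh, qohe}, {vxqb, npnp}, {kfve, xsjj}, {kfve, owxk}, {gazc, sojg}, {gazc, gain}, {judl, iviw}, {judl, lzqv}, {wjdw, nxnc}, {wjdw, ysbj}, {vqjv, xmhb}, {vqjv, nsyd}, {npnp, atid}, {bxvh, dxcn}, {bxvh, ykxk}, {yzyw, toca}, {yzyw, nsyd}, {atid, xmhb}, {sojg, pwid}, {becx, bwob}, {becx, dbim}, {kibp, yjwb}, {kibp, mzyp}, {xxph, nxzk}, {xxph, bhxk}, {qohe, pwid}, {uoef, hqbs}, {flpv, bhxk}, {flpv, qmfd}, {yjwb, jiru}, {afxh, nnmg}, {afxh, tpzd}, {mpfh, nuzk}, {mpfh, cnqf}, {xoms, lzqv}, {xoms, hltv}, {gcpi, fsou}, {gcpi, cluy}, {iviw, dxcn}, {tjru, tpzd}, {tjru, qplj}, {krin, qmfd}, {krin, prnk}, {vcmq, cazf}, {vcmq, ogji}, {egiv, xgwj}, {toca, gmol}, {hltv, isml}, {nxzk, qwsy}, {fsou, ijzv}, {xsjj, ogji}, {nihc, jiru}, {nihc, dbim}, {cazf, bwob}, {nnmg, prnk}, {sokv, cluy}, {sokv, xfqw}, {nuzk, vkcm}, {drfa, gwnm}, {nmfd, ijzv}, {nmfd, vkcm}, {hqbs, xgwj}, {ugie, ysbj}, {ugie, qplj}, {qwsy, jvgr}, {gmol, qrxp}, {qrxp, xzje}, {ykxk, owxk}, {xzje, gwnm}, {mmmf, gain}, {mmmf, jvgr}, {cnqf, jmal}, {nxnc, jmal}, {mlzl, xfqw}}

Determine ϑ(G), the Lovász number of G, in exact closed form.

81*cos(pi/81)/(cos(pi/81) + 1)

deg(xsjj) = 2; N(xsjj) = {kfve, ogji}.
deg(krin) = 2; N(krin) = {qmfd, prnk}.
N(nxnc) = {wjdw, jmal}, |N(nxnc)| = 2.
deg(hltv) = 2; N(hltv) = {xoms, isml}.
81-vertex 2-regular graph: connected 2-regular on 81 ⇒ C_{81}.
Distinct eigenvalues (to 4 d.p.): [2.0, 1.994, 1.976, 1.9461, 1.9045, 1.8514, 1.7873, 1.7123, 1.6271, 1.5321, 1.4279, 1.315, 1.1943, 1.0664, 0.9321, 0.7922, 0.6475, 0.4989, 0.3473, 0.1936, 0.0388, -0.1163, -0.2707, -0.4234, -0.5736, -0.7204, -0.8628, -1.0, -1.1312, -1.2556, -1.3725, -1.4811, -1.5808, -1.671, -1.7511, -1.8207, -1.8794, -1.9267, -1.9625, -1.9865, -1.9985].
ϑ = −N·λ_min/(λ_max−λ_min) = −81·(-2*cos(pi/81))/(2−(-2*cos(pi/81))) = 81*cos(pi/81)/(cos(pi/81) + 1).
Numerically 40.48477.
Check 40 ≤ 81*cos(pi/81)/(cos(pi/81) + 1) ≤ 41: both strict.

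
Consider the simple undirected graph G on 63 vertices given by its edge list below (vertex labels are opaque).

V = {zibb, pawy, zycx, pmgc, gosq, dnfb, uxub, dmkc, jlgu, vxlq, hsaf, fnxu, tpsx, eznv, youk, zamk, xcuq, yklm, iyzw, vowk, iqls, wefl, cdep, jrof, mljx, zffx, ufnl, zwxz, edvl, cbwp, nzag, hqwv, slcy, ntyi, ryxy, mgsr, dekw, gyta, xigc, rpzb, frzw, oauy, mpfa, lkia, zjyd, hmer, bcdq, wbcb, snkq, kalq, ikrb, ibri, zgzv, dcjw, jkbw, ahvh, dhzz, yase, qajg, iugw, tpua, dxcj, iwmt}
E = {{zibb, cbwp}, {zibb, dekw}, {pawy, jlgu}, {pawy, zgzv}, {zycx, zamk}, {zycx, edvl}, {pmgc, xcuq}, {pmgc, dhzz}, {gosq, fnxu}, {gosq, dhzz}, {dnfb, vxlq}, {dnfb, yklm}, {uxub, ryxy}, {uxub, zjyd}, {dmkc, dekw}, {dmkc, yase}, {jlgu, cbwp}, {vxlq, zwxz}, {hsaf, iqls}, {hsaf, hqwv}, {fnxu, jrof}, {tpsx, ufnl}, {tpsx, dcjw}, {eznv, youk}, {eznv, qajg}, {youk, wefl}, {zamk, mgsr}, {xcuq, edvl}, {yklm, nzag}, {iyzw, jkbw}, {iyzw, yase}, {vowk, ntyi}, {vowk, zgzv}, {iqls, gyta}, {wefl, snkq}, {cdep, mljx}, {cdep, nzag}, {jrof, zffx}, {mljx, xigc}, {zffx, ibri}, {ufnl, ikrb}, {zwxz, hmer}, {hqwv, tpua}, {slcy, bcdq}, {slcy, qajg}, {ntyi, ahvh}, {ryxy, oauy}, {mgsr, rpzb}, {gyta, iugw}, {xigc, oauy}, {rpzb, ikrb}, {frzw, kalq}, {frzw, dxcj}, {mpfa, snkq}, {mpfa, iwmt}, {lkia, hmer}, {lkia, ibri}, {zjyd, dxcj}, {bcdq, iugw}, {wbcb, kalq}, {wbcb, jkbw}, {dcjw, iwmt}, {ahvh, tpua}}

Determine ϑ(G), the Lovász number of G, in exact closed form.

63*cos(pi/63)/(cos(pi/63) + 1)

Vertex qajg has 2 neighbors: eznv, slcy.
deg(zffx) = 2; N(zffx) = {jrof, ibri}.
Vertex tpua has 2 neighbors: hqwv, ahvh.
deg(pmgc) = 2; N(pmgc) = {xcuq, dhzz}.
G on 63 vertices is 2-regular; this is C_{63}, the 63-cycle.
A has 32 distinct eigenvalues ≈ [2.0, 1.99006, 1.96034, 1.91115, 1.84295, 1.75644, 1.65248, 1.53209, 1.39647, 1.24698, 1.08509, 0.91242, 0.73068, 0.54168, 0.3473, 0.14946, -0.04986, -0.24869, -0.44504, -0.63697, -0.82257, -1.0, -1.16749, -1.32337, -1.4661, -1.59427, -1.70658, -1.80194, -1.87939, -1.93815, -1.97766, -1.99751].
Lovász: ϑ = −63(-2*cos(pi/63))/(2+-(-1)*2*cos(pi/63)) = 63*cos(pi/63)/(cos(pi/63) + 1).
≈ 31.480409333 (to 9 d.p.).
Sandwich: α(G)=31 ≤ ϑ(G)=63*cos(pi/63)/(cos(pi/63) + 1) ≤ χ(Ḡ)=32 (both strict).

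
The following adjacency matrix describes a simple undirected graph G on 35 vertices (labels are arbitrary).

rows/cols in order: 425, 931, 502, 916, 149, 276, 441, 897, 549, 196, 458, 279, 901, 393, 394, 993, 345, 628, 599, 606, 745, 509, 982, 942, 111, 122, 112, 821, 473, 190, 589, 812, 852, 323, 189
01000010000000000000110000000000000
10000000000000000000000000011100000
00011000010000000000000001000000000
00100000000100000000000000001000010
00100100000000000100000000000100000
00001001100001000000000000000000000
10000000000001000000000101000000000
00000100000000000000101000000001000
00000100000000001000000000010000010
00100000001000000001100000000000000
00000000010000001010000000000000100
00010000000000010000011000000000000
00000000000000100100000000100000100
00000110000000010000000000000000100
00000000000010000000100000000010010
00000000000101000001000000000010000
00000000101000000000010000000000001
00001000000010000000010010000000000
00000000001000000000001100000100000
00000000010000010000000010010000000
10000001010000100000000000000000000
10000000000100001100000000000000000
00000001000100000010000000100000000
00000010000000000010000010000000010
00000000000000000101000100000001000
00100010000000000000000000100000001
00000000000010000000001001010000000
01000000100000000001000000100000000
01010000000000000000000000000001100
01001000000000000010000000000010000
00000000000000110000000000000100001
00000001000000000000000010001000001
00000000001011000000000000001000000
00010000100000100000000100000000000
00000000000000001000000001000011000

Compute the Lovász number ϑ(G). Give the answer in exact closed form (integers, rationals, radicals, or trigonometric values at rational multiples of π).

N(458) = {196, 345, 599, 852}, |N(458)| = 4.
deg(942) = 4; N(942) = {441, 599, 111, 323}.
deg(393) = 4; N(393) = {276, 441, 993, 852}.
Vertex 901 has 4 neighbors: 394, 628, 112, 852.
4-regular, N=35; this is K(7,3), the Kneser graph.
spec(A) ≈ [4.0, 2.0, -1.0, -3.0] (distinct, 5 d.p.).
−35·(-3) / ((4)−(-3)) = 15 = ϑ(G).
ϑ(G) ≈ 15.00000000.

15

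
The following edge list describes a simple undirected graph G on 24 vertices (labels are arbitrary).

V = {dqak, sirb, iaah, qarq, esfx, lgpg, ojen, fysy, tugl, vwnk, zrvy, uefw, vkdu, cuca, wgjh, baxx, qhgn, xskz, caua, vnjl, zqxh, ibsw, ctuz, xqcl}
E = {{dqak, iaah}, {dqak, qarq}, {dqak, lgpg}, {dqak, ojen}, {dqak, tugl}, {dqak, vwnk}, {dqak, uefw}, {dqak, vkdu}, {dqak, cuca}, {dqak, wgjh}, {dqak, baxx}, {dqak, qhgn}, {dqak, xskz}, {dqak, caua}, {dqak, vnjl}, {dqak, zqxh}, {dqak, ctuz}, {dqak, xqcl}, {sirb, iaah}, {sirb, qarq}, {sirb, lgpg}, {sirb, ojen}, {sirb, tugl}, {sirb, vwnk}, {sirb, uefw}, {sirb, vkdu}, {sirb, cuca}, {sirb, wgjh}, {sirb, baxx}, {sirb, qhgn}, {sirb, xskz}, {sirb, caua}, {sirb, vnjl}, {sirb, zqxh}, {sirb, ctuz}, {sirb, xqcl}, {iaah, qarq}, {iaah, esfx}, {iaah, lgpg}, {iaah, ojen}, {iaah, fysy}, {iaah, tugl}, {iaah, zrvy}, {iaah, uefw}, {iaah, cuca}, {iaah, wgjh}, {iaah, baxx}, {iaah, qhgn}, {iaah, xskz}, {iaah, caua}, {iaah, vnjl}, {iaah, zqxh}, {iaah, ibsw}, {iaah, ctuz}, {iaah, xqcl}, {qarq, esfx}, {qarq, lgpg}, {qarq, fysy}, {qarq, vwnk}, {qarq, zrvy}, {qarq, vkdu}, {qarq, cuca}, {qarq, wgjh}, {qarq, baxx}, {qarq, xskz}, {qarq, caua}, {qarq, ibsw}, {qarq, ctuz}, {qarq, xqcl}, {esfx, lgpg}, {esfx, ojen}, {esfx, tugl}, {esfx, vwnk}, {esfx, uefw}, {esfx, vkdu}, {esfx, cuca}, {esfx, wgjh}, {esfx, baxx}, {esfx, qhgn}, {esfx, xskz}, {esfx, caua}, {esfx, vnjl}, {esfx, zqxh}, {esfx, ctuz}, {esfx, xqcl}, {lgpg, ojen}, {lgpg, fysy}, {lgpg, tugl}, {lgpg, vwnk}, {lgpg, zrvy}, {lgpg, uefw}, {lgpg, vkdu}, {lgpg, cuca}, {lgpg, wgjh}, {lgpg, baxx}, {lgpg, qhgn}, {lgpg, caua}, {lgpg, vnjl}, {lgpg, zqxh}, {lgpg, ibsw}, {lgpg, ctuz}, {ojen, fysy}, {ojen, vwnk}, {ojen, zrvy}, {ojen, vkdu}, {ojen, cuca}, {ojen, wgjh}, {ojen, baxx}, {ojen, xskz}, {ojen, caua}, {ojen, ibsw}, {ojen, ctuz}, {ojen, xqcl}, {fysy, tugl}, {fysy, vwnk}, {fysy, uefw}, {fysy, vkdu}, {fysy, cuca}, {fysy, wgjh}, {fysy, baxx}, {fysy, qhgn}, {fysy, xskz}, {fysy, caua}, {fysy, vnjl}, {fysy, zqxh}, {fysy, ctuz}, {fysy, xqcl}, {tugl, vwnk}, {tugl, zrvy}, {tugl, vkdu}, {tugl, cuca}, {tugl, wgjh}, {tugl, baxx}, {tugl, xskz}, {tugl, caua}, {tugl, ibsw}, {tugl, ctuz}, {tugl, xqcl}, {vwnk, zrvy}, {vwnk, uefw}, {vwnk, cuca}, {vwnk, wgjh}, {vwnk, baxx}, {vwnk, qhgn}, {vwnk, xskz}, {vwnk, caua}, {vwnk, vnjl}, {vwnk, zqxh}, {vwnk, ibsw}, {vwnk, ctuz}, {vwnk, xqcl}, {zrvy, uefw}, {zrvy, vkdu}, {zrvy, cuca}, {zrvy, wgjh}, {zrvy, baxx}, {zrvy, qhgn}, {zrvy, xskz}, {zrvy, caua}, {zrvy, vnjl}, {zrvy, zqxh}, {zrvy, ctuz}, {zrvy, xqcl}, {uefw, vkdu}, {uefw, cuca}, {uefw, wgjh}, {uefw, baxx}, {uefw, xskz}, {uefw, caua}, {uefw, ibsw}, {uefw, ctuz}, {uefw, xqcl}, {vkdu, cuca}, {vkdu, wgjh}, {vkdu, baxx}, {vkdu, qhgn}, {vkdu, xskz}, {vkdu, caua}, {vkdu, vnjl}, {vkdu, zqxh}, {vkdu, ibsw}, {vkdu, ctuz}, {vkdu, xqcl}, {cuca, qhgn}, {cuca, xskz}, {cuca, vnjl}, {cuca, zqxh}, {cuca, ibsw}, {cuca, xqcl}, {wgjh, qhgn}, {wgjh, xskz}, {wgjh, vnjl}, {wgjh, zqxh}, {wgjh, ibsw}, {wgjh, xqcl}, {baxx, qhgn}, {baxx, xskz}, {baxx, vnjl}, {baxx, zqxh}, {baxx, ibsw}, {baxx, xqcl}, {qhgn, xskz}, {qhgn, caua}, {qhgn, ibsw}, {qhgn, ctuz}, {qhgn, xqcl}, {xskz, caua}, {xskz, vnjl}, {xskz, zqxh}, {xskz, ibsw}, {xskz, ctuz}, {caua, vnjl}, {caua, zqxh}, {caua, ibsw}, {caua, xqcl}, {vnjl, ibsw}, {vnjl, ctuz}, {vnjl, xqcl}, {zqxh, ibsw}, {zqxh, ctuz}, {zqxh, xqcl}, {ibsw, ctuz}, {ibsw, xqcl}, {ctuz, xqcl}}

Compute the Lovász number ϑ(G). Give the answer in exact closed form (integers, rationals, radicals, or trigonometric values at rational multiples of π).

deg(xskz) = 21; N(xskz) = {dqak, sirb, iaah, qarq, esfx, ojen, fysy, tugl, vwnk, zrvy, uefw, vkdu, cuca, wgjh, baxx, qhgn, caua, vnjl, zqxh, ibsw, ctuz}.
deg(vwnk) = 21; N(vwnk) = {dqak, sirb, qarq, esfx, lgpg, ojen, fysy, tugl, zrvy, uefw, cuca, wgjh, baxx, qhgn, xskz, caua, vnjl, zqxh, ibsw, ctuz, xqcl}.
Vertex caua has 19 neighbors: dqak, sirb, iaah, qarq, esfx, lgpg, ojen, fysy, tugl, vwnk, zrvy, uefw, vkdu, qhgn, xskz, vnjl, zqxh, ibsw, xqcl.
Vertex cuca has 19 neighbors: dqak, sirb, iaah, qarq, esfx, lgpg, ojen, fysy, tugl, vwnk, zrvy, uefw, vkdu, qhgn, xskz, vnjl, zqxh, ibsw, xqcl.
Complete 5-partite, parts [7, 6, 5, 3, 3]: perfect, ϑ = α = 7.
≈ 7.00000000 (to 8 d.p.).
Lovász sandwich 7 ≤ 7 ≤ 7: collapsed.

7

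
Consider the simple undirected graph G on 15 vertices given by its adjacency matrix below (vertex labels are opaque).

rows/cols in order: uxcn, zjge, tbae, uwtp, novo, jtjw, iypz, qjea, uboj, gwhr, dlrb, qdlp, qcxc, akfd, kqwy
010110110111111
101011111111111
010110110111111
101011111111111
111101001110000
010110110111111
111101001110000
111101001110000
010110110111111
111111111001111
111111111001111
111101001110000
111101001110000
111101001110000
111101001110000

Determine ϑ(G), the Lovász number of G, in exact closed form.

7

Vertex uboj has 11 neighbors: zjge, uwtp, novo, iypz, qjea, gwhr, dlrb, qdlp, qcxc, akfd, kqwy.
deg(dlrb) = 13; N(dlrb) = {uxcn, zjge, tbae, uwtp, novo, jtjw, iypz, qjea, uboj, qdlp, qcxc, akfd, kqwy}.
Vertex gwhr has 13 neighbors: uxcn, zjge, tbae, uwtp, novo, jtjw, iypz, qjea, uboj, qdlp, qcxc, akfd, kqwy.
deg(qcxc) = 8; N(qcxc) = {uxcn, zjge, tbae, uwtp, jtjw, uboj, gwhr, dlrb}.
K_{7,4,2,2} (perfect); ϑ(G) = α(G) = max{7,4,2,2} = 7.
ϑ(G) ≈ 7.0000000.
Lovász sandwich 7 ≤ 7 ≤ 7: collapsed.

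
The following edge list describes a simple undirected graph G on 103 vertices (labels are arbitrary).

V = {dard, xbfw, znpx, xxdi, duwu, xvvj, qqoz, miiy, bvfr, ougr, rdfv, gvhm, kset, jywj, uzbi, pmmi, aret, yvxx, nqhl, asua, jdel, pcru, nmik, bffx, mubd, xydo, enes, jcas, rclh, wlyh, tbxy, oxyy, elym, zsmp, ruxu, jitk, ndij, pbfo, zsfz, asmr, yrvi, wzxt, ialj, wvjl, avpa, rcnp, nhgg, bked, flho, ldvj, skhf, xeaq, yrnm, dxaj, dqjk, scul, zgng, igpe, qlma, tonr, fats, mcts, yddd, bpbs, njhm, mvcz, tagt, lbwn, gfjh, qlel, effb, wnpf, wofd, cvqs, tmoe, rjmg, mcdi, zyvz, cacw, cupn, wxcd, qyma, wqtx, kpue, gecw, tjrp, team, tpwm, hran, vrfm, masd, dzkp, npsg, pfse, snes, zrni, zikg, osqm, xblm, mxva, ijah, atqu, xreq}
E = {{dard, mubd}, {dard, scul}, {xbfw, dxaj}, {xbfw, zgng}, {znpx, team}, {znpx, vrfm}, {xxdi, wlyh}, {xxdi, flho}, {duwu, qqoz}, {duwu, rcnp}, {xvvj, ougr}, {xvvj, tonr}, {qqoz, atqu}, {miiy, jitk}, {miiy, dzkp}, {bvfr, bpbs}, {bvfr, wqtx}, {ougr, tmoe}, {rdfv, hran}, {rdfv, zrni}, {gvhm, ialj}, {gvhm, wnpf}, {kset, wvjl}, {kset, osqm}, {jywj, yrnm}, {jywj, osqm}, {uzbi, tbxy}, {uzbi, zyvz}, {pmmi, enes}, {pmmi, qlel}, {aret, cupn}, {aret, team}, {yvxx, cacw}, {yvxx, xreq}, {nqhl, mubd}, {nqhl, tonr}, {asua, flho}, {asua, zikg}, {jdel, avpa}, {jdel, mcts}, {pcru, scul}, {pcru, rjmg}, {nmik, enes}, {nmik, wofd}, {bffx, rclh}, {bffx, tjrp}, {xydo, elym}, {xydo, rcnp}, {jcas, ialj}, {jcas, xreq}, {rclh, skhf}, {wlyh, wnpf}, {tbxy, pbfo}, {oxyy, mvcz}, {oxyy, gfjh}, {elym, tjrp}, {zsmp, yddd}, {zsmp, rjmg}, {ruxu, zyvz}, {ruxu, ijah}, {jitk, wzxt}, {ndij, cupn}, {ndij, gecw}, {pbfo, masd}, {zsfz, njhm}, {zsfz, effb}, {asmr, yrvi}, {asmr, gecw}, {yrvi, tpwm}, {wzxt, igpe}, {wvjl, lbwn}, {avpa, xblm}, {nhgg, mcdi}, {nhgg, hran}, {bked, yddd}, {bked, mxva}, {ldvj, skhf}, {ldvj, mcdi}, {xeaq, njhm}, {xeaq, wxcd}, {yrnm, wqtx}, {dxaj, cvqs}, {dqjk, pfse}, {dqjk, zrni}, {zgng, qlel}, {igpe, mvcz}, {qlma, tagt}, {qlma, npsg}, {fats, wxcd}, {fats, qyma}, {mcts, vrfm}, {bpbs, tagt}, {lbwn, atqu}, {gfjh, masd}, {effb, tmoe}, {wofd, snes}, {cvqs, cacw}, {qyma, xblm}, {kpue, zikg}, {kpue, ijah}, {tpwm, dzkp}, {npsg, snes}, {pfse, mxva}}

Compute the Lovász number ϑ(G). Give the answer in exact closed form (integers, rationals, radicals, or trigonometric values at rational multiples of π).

deg(mubd) = 2; N(mubd) = {dard, nqhl}.
N(rjmg) = {pcru, zsmp}, |N(rjmg)| = 2.
deg(dzkp) = 2; N(dzkp) = {miiy, tpwm}.
N(duwu) = {qqoz, rcnp}, |N(duwu)| = 2.
Regular of degree 2 on 103 vertices: the odd cycle C_{103}.
spec(A) ≈ [2.0, 1.99628, 1.98513, 1.9666, 1.94076, 1.90769, 1.86752, 1.82041, 1.76653, 1.70608, 1.63928, 1.56638, 1.48765, 1.40339, 1.31391, 1.21954, 1.12063, 1.01756, 0.9107, 0.80045, 0.68722, 0.57144, 0.45353, 0.33394, 0.2131, 0.09147, -0.0305, -0.15236, -0.27365, -0.39392, -0.51273, -0.62963, -0.74418, -0.85597, -0.96458, -1.06959, -1.17063, -1.26731, -1.35928, -1.44619, -1.52772, -1.60357, -1.67345, -1.73711, -1.79431, -1.84483, -1.88849, -1.92512, -1.95459, -1.97679, -1.99163, -1.99907] (distinct, 5 d.p.).
−103·(-2*cos(pi/103)) / ((2)−(-2*cos(pi/103))) = 103*cos(pi/103)/(cos(pi/103) + 1) = ϑ(G).
= 51.4880205… (decimal).
Check 51 ≤ 103*cos(pi/103)/(cos(pi/103) + 1) ≤ 52: both strict.

103*cos(pi/103)/(cos(pi/103) + 1)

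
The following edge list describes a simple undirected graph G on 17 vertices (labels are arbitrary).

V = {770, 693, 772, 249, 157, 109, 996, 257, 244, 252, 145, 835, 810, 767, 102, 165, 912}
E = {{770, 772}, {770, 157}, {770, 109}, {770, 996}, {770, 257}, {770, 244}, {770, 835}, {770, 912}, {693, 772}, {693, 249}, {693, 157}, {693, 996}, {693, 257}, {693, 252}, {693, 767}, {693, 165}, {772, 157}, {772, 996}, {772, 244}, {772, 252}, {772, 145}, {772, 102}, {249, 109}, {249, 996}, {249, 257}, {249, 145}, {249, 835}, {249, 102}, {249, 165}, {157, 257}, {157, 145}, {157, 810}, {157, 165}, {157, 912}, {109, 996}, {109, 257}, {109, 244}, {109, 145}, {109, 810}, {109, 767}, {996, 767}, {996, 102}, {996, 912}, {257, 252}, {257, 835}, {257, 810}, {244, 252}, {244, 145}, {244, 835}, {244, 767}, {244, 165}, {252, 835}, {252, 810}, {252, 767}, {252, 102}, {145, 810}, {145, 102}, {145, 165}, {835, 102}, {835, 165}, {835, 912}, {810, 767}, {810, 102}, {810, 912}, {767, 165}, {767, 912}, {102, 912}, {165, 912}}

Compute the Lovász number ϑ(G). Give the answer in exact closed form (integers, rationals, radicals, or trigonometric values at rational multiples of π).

sqrt(17)

N(770) = {772, 157, 109, 996, 257, 244, 835, 912}, |N(770)| = 8.
Vertex 810 has 8 neighbors: 157, 109, 257, 252, 145, 767, 102, 912.
N(249) = {693, 109, 996, 257, 145, 835, 102, 165}, |N(249)| = 8.
Vertex 835 has 8 neighbors: 770, 249, 257, 244, 252, 102, 165, 912.
Regular of degree 8 on 17 vertices: Paley(17): SR with (k,λ,μ)=(8,3,4).
A has 3 distinct eigenvalues ≈ [8.0, 1.562, -2.562].
λ_max=8, λ_min=-sqrt(17)/2 - 1/2; ϑ = −17·λ_min/(λ_max−λ_min) = sqrt(17).
= 4.1231056… (decimal).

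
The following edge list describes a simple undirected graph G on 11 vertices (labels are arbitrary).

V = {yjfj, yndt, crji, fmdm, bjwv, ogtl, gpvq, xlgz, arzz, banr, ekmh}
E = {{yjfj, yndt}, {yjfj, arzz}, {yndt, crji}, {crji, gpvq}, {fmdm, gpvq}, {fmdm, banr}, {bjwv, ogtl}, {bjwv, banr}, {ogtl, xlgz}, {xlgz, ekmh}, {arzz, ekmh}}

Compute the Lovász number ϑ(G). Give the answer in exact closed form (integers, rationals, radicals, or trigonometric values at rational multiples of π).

11*cos(pi/11)/(cos(pi/11) + 1)

deg(arzz) = 2; N(arzz) = {yjfj, ekmh}.
N(ogtl) = {bjwv, xlgz}, |N(ogtl)| = 2.
deg(yndt) = 2; N(yndt) = {yjfj, crji}.
Vertex fmdm has 2 neighbors: gpvq, banr.
G on 11 vertices is 2-regular; this is C_{11}, the 11-cycle.
Distinct eigenvalues (to 6 d.p.): [2.0, 1.682507, 0.83083, -0.28463, -1.309721, -1.918986].
ϑ = −N·λ_min/(λ_max−λ_min) = −11·(-2*cos(pi/11))/(2−(-2*cos(pi/11))) = 11*cos(pi/11)/(cos(pi/11) + 1).
Numerically 5.386302912.
Sandwich: α(G)=5 ≤ ϑ(G)=11*cos(pi/11)/(cos(pi/11) + 1) ≤ χ(Ḡ)=6 (both strict).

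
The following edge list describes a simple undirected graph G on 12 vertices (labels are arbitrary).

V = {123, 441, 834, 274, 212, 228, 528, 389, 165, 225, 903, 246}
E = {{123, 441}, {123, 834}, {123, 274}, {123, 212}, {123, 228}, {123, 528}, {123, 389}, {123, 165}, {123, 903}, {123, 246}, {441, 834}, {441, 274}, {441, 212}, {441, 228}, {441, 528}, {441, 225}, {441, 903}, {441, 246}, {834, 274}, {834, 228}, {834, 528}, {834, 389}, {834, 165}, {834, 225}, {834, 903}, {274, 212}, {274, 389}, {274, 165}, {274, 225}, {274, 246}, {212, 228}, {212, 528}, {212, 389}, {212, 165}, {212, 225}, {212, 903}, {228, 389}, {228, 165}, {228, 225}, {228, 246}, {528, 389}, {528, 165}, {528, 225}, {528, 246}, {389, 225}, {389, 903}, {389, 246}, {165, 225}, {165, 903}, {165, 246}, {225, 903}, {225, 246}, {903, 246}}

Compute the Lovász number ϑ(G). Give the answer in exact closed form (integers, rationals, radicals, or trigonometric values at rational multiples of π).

Vertex 123 has 10 neighbors: 441, 834, 274, 212, 228, 528, 389, 165, 903, 246.
N(246) = {123, 441, 274, 228, 528, 389, 165, 225, 903}, |N(246)| = 9.
N(212) = {123, 441, 274, 228, 528, 389, 165, 225, 903}, |N(212)| = 9.
N(441) = {123, 834, 274, 212, 228, 528, 225, 903, 246}, |N(441)| = 9.
4 parts of sizes [4, 3, 3, 2]; α(G) = 4 = ϑ (perfect).
ϑ(G) ≈ 4.00000.
4 ≤ 4 ≤ 4: collapsed.

4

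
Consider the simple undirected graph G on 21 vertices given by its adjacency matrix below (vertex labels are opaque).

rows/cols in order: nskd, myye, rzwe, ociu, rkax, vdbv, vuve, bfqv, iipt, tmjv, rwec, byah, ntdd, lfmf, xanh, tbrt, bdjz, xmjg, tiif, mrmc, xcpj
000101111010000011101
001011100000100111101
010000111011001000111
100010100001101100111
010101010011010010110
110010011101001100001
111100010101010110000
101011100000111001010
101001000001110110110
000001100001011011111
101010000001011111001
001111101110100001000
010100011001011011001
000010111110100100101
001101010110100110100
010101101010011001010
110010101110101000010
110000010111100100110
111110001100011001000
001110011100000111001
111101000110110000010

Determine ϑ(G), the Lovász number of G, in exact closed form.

6

N(lfmf) = {rkax, vuve, bfqv, iipt, tmjv, rwec, ntdd, tbrt, tiif, xcpj}, |N(lfmf)| = 10.
N(bfqv) = {nskd, rzwe, rkax, vdbv, vuve, ntdd, lfmf, xanh, xmjg, mrmc}, |N(bfqv)| = 10.
deg(xcpj) = 10; N(xcpj) = {nskd, myye, rzwe, ociu, vdbv, tmjv, rwec, ntdd, lfmf, mrmc}.
N(nskd) = {ociu, vdbv, vuve, bfqv, iipt, rwec, bdjz, xmjg, tiif, xcpj}, |N(nskd)| = 10.
21-vertex 10-regular graph: Kneser-type, 2-subsets of [7].
spec(A) ≈ [10.0, 1.0, -4.0] (distinct, 4 d.p.).
With N=21: ϑ(G) = 21·(-1*(-4))/(10−(-4)) = 6.
≈ 6.0000000 (to 7 d.p.).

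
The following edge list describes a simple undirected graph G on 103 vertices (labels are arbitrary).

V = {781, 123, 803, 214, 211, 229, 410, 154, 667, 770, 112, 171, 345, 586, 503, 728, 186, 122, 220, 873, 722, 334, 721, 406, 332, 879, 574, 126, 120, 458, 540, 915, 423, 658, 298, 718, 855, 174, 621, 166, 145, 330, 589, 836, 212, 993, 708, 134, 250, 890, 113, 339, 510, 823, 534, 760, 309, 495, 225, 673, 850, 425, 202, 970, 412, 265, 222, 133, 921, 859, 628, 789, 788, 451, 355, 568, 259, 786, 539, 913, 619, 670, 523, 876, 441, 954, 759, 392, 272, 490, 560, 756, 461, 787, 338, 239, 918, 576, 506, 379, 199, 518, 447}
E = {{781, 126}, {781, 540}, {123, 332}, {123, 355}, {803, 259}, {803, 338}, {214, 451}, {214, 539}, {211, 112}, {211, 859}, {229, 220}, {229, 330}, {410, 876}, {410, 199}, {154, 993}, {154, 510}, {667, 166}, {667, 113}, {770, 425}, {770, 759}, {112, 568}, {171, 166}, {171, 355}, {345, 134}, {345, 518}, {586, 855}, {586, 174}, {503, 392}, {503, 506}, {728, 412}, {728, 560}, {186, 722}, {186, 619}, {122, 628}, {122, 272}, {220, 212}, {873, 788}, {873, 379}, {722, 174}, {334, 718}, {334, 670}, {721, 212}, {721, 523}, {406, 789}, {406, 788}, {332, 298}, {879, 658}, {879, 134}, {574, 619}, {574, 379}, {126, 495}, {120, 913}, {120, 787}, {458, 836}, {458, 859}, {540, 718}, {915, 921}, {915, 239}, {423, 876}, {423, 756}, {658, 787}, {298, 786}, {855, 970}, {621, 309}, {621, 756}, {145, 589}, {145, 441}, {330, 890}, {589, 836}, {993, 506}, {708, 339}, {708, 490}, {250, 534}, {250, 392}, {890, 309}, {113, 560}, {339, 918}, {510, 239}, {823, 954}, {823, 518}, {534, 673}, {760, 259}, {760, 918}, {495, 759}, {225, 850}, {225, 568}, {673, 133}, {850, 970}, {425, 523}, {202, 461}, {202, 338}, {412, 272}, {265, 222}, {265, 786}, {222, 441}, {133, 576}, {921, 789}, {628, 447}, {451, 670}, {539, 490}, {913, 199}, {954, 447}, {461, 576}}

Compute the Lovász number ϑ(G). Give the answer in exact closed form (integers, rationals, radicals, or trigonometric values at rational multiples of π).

deg(789) = 2; N(789) = {406, 921}.
N(220) = {229, 212}, |N(220)| = 2.
N(673) = {534, 133}, |N(673)| = 2.
N(113) = {667, 560}, |N(113)| = 2.
deg(v) = 2 for all v (|V|=103); this is C_{103}, the 103-cycle.
spec(A) ≈ [2.0, 1.99628, 1.98513, 1.9666, 1.94076, 1.90769, 1.86752, 1.82041, 1.76653, 1.70608, 1.63928, 1.56638, 1.48765, 1.40339, 1.31391, 1.21954, 1.12063, 1.01756, 0.9107, 0.80045, 0.68722, 0.57144, 0.45353, 0.33394, 0.2131, 0.09147, -0.0305, -0.15236, -0.27365, -0.39392, -0.51273, -0.62963, -0.74418, -0.85597, -0.96458, -1.06959, -1.17063, -1.26731, -1.35928, -1.44619, -1.52772, -1.60357, -1.67345, -1.73711, -1.79431, -1.84483, -1.88849, -1.92512, -1.95459, -1.97679, -1.99163, -1.99907] (distinct, 5 d.p.).
Lovász (edge-transitive): ϑ = −103·(-2*cos(pi/103))/((2)−(-2*cos(pi/103))) = 103*cos(pi/103)/(cos(pi/103) + 1).
= 51.4880… (decimal).
51 ≤ 103*cos(pi/103)/(cos(pi/103) + 1) ≤ 52: both strict.

103*cos(pi/103)/(cos(pi/103) + 1)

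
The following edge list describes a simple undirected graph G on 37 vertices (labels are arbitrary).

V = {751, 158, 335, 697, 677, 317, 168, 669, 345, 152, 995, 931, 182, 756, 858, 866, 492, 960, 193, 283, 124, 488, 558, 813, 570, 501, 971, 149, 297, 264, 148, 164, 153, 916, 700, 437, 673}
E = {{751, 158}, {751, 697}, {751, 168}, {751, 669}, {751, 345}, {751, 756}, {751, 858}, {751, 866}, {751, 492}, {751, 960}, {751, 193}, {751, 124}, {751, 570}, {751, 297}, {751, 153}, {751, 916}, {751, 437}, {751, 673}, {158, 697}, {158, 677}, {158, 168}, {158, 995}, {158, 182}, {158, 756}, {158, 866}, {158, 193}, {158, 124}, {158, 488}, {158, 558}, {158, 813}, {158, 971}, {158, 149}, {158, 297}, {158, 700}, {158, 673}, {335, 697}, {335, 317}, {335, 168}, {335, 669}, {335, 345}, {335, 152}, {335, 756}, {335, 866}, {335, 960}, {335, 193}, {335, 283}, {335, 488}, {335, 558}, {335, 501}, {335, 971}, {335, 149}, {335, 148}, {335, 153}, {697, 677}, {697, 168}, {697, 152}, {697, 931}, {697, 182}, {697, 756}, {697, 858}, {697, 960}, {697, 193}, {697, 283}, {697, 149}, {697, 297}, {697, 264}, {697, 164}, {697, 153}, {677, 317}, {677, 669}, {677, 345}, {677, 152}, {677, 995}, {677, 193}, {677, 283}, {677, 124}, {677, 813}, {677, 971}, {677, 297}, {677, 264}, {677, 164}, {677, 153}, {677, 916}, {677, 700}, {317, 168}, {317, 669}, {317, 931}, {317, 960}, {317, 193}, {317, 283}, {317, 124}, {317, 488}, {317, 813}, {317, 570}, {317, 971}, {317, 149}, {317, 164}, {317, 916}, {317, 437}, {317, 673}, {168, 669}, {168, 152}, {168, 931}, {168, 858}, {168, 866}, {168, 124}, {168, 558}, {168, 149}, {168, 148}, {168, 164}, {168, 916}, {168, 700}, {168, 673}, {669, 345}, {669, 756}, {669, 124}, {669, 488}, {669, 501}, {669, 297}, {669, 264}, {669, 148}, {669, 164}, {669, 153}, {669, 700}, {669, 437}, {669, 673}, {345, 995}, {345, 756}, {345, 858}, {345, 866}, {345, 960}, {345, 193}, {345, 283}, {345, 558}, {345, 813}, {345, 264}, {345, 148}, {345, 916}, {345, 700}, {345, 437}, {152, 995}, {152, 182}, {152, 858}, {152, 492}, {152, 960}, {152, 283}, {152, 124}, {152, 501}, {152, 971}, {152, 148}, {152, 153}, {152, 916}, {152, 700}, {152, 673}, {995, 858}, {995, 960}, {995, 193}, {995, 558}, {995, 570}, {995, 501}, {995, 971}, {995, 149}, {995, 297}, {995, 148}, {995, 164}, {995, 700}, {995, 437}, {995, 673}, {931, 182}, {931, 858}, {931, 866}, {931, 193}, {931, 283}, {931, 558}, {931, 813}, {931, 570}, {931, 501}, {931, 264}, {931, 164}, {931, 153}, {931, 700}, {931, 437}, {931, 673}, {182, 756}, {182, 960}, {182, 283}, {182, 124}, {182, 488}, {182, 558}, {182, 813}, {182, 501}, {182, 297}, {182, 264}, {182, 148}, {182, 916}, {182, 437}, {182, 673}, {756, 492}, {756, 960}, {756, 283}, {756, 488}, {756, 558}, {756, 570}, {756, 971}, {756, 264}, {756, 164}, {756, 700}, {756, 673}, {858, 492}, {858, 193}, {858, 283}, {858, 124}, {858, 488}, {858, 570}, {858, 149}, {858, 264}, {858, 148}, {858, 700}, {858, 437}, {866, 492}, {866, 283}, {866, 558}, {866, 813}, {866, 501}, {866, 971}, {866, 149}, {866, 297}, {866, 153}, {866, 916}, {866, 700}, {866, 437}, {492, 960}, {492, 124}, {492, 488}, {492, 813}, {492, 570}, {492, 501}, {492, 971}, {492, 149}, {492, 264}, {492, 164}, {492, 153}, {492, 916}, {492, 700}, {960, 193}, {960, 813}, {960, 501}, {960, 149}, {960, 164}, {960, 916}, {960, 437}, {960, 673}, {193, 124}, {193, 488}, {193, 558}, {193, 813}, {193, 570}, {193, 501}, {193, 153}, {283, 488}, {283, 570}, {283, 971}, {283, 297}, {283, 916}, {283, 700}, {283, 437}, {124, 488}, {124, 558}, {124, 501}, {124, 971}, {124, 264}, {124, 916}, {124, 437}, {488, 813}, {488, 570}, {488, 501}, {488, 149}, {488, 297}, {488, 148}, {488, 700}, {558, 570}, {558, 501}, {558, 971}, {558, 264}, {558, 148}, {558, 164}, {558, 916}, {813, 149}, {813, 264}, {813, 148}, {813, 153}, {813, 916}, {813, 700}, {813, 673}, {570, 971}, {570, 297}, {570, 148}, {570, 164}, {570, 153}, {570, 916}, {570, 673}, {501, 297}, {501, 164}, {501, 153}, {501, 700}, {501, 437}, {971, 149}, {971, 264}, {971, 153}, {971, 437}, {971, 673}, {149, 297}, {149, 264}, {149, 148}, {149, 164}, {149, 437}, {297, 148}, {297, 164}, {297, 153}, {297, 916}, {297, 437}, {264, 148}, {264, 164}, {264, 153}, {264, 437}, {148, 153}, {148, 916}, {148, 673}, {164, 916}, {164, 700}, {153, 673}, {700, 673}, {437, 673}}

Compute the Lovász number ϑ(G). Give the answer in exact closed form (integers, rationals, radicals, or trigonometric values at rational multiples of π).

Vertex 182 has 18 neighbors: 158, 697, 152, 931, 756, 960, 283, 124, 488, 558, 813, 501, 297, 264, 148, 916, 437, 673.
Vertex 345 has 18 neighbors: 751, 335, 677, 669, 995, 756, 858, 866, 960, 193, 283, 558, 813, 264, 148, 916, 700, 437.
N(492) = {751, 152, 756, 858, 866, 960, 124, 488, 813, 570, 501, 971, 149, 264, 164, 153, 916, 700}, |N(492)| = 18.
N(866) = {751, 158, 335, 168, 345, 931, 492, 283, 558, 813, 501, 971, 149, 297, 153, 916, 700, 437}, |N(866)| = 18.
deg(v) = 18 for all v (|V|=37); Paley(37): SR with (k,λ,μ)=(18,8,9).
A has 3 distinct eigenvalues ≈ [18.0, 2.54138, -3.54138].
λ_max=18, λ_min=-sqrt(37)/2 - 1/2; ϑ = −37·λ_min/(λ_max−λ_min) = sqrt(37).
ϑ(G) ≈ 6.08276253.

sqrt(37)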